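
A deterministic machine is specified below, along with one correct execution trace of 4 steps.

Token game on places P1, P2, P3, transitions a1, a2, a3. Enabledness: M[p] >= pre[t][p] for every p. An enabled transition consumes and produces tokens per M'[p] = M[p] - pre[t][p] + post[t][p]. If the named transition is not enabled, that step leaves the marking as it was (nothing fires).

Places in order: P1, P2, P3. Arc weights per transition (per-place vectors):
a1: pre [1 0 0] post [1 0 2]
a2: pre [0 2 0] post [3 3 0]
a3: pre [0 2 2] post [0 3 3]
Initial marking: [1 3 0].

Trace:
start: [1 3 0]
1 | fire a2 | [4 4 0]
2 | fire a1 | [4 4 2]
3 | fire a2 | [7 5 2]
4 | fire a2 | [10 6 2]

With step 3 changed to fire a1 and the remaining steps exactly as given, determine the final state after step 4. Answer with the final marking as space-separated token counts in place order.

(re-executing from step 3 with the substitution; state before step 3: [4 4 2])
3 | fire a1 | [4 4 4]
4 | fire a2 | [7 5 4]

7 5 4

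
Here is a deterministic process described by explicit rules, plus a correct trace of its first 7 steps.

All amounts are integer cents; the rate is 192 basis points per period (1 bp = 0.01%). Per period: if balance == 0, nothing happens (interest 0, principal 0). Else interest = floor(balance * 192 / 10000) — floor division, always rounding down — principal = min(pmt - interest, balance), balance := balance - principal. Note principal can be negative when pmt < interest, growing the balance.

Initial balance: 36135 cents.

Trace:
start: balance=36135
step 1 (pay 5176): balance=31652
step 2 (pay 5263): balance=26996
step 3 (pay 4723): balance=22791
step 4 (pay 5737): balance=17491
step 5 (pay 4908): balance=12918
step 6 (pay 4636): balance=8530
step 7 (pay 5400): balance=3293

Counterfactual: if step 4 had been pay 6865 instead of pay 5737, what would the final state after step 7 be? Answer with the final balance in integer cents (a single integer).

2099

(re-executing from step 4 with the substitution; state before step 4: balance=22791)
step 4 (pay 6865): balance=16363
step 5 (pay 4908): balance=11769
step 6 (pay 4636): balance=7358
step 7 (pay 5400): balance=2099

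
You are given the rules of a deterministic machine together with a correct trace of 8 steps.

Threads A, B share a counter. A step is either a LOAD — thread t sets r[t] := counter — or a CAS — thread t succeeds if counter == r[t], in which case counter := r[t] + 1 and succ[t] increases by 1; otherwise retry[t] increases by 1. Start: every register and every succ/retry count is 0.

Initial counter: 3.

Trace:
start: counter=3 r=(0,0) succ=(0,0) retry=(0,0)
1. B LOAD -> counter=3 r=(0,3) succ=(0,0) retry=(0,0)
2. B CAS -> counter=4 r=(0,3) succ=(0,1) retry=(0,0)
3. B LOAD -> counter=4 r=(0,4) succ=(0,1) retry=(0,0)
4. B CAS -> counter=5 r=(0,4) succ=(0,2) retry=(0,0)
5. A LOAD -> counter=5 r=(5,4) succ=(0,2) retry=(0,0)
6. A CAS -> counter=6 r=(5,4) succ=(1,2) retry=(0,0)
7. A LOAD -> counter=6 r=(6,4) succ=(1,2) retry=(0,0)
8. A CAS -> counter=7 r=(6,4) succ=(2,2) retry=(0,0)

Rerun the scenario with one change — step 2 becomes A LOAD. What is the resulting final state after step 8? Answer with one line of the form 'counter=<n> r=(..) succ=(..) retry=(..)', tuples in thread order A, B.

(re-executing from step 2 with the substitution; state before step 2: counter=3 r=(0,3) succ=(0,0) retry=(0,0))
2. A LOAD -> counter=3 r=(3,3) succ=(0,0) retry=(0,0)
3. B LOAD -> counter=3 r=(3,3) succ=(0,0) retry=(0,0)
4. B CAS -> counter=4 r=(3,3) succ=(0,1) retry=(0,0)
5. A LOAD -> counter=4 r=(4,3) succ=(0,1) retry=(0,0)
6. A CAS -> counter=5 r=(4,3) succ=(1,1) retry=(0,0)
7. A LOAD -> counter=5 r=(5,3) succ=(1,1) retry=(0,0)
8. A CAS -> counter=6 r=(5,3) succ=(2,1) retry=(0,0)

counter=6 r=(5,3) succ=(2,1) retry=(0,0)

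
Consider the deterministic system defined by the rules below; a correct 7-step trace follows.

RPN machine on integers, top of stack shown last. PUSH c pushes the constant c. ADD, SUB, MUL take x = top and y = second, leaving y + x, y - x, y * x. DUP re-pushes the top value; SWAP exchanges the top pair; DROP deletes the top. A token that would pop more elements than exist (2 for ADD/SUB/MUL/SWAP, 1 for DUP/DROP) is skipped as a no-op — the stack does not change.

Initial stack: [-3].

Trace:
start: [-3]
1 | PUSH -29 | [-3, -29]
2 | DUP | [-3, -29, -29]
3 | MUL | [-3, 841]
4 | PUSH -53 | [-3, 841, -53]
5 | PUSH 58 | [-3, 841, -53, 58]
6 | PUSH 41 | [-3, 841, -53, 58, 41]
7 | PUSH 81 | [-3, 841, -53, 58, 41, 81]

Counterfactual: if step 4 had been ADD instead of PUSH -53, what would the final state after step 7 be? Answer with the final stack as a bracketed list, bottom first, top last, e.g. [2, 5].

[838, 58, 41, 81]

(re-executing from step 4 with the substitution; state before step 4: [-3, 841])
4 | ADD | [838]
5 | PUSH 58 | [838, 58]
6 | PUSH 41 | [838, 58, 41]
7 | PUSH 81 | [838, 58, 41, 81]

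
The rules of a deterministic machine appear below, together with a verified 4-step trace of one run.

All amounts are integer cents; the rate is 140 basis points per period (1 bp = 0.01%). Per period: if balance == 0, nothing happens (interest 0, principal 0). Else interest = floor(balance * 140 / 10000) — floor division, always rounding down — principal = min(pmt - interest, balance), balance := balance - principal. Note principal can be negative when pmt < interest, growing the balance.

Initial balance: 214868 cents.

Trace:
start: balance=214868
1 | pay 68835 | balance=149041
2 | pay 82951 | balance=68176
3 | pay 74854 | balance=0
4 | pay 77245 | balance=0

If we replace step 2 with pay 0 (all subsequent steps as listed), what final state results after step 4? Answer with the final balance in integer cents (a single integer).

2240

(re-executing from step 2 with the substitution; state before step 2: balance=149041)
2 | pay 0 | balance=151127
3 | pay 74854 | balance=78388
4 | pay 77245 | balance=2240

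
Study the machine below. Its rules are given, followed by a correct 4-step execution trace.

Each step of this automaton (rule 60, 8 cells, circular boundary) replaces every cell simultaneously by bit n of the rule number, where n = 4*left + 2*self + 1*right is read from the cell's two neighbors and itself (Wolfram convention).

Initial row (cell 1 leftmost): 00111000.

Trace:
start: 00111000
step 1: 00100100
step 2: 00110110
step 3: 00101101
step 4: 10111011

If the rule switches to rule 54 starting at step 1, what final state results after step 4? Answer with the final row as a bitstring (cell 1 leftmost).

10111011

(re-executing steps 1..4 under rule 54; state before step 1: 00111000)
step 1: 01000100
step 2: 11101110
step 3: 00010001
step 4: 10111011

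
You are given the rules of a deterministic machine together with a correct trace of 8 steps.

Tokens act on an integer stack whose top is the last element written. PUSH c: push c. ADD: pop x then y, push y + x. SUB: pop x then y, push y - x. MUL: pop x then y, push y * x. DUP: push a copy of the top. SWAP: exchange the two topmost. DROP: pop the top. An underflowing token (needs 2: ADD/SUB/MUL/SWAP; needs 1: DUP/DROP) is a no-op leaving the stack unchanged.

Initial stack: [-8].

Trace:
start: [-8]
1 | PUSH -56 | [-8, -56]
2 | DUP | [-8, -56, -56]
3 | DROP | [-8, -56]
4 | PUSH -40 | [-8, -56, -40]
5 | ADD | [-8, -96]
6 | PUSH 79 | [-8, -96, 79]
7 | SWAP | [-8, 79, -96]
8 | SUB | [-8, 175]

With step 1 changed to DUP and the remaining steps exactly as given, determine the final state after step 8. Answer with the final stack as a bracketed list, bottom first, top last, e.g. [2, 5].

(re-executing from step 1 with the substitution; state before step 1: [-8])
1 | DUP | [-8, -8]
2 | DUP | [-8, -8, -8]
3 | DROP | [-8, -8]
4 | PUSH -40 | [-8, -8, -40]
5 | ADD | [-8, -48]
6 | PUSH 79 | [-8, -48, 79]
7 | SWAP | [-8, 79, -48]
8 | SUB | [-8, 127]

[-8, 127]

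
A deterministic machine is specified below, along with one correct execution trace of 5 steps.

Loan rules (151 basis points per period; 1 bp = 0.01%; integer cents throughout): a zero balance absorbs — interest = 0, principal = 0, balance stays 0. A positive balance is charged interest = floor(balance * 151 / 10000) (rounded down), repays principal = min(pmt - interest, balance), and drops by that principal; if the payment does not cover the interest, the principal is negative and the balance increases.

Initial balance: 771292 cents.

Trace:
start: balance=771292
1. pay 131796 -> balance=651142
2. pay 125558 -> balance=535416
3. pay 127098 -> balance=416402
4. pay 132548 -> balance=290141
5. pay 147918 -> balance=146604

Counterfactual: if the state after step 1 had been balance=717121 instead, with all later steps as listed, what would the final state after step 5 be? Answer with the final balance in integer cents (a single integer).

state after step 1 := balance=717121
2. pay 125558 -> balance=602391
3. pay 127098 -> balance=484389
4. pay 132548 -> balance=359155
5. pay 147918 -> balance=216660

216660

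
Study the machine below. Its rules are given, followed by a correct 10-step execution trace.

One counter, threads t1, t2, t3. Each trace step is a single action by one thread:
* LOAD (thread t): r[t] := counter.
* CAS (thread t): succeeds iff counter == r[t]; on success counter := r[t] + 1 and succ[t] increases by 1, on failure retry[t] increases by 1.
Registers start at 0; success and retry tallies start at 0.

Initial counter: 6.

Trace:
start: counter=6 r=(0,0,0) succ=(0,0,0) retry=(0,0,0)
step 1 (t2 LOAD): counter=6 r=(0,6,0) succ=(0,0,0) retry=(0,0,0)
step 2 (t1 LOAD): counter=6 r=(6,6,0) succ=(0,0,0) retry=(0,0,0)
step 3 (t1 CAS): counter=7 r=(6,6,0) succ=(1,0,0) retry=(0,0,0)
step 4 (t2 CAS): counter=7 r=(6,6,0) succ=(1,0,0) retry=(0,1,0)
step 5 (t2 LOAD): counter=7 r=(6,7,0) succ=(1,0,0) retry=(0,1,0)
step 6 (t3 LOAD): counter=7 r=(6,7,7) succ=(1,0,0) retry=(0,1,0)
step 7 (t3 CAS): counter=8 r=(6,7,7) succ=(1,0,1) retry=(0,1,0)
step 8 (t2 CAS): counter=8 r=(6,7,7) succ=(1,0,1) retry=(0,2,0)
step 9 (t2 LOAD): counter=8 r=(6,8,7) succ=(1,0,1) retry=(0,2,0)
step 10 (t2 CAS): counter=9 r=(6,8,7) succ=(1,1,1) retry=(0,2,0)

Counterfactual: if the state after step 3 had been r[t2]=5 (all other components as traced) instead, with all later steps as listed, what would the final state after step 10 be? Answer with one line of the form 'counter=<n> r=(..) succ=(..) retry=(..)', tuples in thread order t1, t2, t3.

state after step 3 := counter=7 r=(6,5,0) succ=(1,0,0) retry=(0,0,0)
step 4 (t2 CAS): counter=7 r=(6,5,0) succ=(1,0,0) retry=(0,1,0)
step 5 (t2 LOAD): counter=7 r=(6,7,0) succ=(1,0,0) retry=(0,1,0)
step 6 (t3 LOAD): counter=7 r=(6,7,7) succ=(1,0,0) retry=(0,1,0)
step 7 (t3 CAS): counter=8 r=(6,7,7) succ=(1,0,1) retry=(0,1,0)
step 8 (t2 CAS): counter=8 r=(6,7,7) succ=(1,0,1) retry=(0,2,0)
step 9 (t2 LOAD): counter=8 r=(6,8,7) succ=(1,0,1) retry=(0,2,0)
step 10 (t2 CAS): counter=9 r=(6,8,7) succ=(1,1,1) retry=(0,2,0)

counter=9 r=(6,8,7) succ=(1,1,1) retry=(0,2,0)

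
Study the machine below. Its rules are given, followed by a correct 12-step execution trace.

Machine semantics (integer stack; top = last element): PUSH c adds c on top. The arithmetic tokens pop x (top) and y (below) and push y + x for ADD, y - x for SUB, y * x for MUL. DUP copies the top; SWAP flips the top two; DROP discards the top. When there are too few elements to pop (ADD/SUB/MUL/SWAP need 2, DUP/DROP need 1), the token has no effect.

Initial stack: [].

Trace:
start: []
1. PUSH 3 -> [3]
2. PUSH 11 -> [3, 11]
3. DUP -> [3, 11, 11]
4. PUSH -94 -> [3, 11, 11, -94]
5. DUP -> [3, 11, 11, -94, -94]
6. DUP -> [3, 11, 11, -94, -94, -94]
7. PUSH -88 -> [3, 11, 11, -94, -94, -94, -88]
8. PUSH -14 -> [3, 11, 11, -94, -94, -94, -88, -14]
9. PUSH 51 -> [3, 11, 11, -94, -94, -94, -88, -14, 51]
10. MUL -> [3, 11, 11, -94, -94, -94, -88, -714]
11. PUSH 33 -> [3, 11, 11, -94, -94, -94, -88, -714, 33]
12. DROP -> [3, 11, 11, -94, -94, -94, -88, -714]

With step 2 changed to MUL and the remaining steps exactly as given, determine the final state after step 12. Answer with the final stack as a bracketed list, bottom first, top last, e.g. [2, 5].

[3, 3, -94, -94, -94, -88, -714]

(re-executing from step 2 with the substitution; state before step 2: [3])
2. MUL -> [3]
3. DUP -> [3, 3]
4. PUSH -94 -> [3, 3, -94]
5. DUP -> [3, 3, -94, -94]
6. DUP -> [3, 3, -94, -94, -94]
7. PUSH -88 -> [3, 3, -94, -94, -94, -88]
8. PUSH -14 -> [3, 3, -94, -94, -94, -88, -14]
9. PUSH 51 -> [3, 3, -94, -94, -94, -88, -14, 51]
10. MUL -> [3, 3, -94, -94, -94, -88, -714]
11. PUSH 33 -> [3, 3, -94, -94, -94, -88, -714, 33]
12. DROP -> [3, 3, -94, -94, -94, -88, -714]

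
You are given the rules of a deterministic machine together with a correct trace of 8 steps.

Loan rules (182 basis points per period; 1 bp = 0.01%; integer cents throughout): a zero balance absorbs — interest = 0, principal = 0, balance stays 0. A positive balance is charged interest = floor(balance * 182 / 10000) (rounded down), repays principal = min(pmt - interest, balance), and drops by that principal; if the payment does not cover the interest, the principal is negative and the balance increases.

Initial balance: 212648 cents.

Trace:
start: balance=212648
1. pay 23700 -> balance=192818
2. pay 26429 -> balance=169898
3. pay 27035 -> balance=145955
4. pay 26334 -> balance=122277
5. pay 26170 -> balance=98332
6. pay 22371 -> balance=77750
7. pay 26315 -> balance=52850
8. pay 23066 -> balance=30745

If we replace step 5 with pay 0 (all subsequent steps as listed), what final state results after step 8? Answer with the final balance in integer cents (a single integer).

(re-executing from step 5 with the substitution; state before step 5: balance=122277)
5. pay 0 -> balance=124502
6. pay 22371 -> balance=104396
7. pay 26315 -> balance=79981
8. pay 23066 -> balance=58370

58370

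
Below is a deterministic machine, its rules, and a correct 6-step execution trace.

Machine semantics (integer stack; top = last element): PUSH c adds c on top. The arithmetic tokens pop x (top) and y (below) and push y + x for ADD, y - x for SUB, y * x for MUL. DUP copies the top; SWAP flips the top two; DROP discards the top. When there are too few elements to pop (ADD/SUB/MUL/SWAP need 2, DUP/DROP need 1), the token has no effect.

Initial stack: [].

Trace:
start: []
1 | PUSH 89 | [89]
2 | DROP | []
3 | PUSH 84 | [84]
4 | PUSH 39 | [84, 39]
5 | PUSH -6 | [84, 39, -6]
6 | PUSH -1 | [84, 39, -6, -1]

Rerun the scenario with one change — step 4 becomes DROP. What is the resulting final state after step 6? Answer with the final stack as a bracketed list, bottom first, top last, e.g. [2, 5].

[-6, -1]

(re-executing from step 4 with the substitution; state before step 4: [84])
4 | DROP | []
5 | PUSH -6 | [-6]
6 | PUSH -1 | [-6, -1]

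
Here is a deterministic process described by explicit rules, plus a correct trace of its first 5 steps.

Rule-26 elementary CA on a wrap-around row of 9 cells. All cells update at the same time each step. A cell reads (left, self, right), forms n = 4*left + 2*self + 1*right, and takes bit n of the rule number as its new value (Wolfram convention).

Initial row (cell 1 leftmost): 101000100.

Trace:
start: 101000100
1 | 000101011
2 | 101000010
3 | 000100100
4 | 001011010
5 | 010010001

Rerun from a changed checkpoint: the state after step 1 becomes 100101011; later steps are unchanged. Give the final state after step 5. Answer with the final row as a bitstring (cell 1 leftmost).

state after step 1 := 100101011
2 | 011000010
3 | 110100101
4 | 000011001
5 | 100110110

100110110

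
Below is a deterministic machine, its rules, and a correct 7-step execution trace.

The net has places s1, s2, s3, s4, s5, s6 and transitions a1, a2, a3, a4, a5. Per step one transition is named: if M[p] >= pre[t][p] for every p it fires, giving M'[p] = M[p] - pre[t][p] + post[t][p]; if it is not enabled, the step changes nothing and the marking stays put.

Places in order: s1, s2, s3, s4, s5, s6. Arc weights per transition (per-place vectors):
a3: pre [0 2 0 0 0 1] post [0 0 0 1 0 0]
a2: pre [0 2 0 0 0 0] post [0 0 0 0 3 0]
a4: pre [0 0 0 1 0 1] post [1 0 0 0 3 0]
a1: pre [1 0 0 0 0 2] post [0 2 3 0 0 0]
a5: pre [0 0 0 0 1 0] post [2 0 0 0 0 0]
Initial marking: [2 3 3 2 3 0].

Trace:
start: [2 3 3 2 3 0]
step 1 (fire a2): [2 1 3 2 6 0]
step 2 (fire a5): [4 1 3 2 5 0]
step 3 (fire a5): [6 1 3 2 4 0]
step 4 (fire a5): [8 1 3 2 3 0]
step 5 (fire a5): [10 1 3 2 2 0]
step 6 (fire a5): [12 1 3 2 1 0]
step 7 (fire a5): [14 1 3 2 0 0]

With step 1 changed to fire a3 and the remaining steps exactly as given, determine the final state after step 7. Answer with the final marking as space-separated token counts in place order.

(re-executing from step 1 with the substitution; state before step 1: [2 3 3 2 3 0])
step 1 (fire a3): [2 3 3 2 3 0]
step 2 (fire a5): [4 3 3 2 2 0]
step 3 (fire a5): [6 3 3 2 1 0]
step 4 (fire a5): [8 3 3 2 0 0]
step 5 (fire a5): [8 3 3 2 0 0]
step 6 (fire a5): [8 3 3 2 0 0]
step 7 (fire a5): [8 3 3 2 0 0]

8 3 3 2 0 0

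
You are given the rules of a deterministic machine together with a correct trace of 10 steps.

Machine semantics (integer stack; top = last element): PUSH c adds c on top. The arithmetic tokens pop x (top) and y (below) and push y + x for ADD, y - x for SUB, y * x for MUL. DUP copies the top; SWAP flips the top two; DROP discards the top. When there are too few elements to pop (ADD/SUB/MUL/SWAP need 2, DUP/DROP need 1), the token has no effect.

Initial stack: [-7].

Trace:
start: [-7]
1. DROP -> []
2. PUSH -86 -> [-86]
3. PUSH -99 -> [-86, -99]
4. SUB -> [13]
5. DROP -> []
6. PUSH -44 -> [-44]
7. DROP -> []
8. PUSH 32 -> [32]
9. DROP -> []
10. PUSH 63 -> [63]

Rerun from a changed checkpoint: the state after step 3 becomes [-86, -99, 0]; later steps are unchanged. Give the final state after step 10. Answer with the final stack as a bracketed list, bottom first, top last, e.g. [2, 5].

state after step 3 := [-86, -99, 0]
4. SUB -> [-86, -99]
5. DROP -> [-86]
6. PUSH -44 -> [-86, -44]
7. DROP -> [-86]
8. PUSH 32 -> [-86, 32]
9. DROP -> [-86]
10. PUSH 63 -> [-86, 63]

[-86, 63]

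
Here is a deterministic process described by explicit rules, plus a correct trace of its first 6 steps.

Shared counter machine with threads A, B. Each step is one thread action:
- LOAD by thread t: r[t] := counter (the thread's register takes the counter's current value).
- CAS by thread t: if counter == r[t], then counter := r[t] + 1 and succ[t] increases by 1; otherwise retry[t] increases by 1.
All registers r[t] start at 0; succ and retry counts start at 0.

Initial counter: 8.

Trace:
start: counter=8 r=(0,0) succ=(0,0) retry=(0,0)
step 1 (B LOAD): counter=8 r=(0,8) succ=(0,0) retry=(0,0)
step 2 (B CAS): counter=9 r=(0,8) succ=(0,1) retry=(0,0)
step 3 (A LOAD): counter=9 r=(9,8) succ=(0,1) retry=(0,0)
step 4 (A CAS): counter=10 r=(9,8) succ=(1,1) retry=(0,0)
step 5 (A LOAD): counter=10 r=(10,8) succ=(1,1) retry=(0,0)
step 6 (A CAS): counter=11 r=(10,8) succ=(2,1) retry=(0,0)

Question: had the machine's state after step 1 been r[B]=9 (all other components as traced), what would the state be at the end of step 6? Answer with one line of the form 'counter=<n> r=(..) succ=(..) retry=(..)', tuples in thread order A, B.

state after step 1 := counter=8 r=(0,9) succ=(0,0) retry=(0,0)
step 2 (B CAS): counter=8 r=(0,9) succ=(0,0) retry=(0,1)
step 3 (A LOAD): counter=8 r=(8,9) succ=(0,0) retry=(0,1)
step 4 (A CAS): counter=9 r=(8,9) succ=(1,0) retry=(0,1)
step 5 (A LOAD): counter=9 r=(9,9) succ=(1,0) retry=(0,1)
step 6 (A CAS): counter=10 r=(9,9) succ=(2,0) retry=(0,1)

counter=10 r=(9,9) succ=(2,0) retry=(0,1)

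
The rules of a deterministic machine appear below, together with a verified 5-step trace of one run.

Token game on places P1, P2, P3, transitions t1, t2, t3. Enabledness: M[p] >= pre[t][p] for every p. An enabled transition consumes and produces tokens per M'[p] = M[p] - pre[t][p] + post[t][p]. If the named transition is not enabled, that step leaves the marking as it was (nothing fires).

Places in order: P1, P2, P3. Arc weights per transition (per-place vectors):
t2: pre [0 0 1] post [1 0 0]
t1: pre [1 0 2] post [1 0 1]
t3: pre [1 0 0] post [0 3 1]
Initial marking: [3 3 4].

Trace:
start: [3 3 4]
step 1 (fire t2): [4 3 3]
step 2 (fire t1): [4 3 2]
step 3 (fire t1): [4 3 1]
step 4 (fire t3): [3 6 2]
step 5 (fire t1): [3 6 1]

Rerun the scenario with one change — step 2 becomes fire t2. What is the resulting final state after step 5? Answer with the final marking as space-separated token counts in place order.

4 6 1

(re-executing from step 2 with the substitution; state before step 2: [4 3 3])
step 2 (fire t2): [5 3 2]
step 3 (fire t1): [5 3 1]
step 4 (fire t3): [4 6 2]
step 5 (fire t1): [4 6 1]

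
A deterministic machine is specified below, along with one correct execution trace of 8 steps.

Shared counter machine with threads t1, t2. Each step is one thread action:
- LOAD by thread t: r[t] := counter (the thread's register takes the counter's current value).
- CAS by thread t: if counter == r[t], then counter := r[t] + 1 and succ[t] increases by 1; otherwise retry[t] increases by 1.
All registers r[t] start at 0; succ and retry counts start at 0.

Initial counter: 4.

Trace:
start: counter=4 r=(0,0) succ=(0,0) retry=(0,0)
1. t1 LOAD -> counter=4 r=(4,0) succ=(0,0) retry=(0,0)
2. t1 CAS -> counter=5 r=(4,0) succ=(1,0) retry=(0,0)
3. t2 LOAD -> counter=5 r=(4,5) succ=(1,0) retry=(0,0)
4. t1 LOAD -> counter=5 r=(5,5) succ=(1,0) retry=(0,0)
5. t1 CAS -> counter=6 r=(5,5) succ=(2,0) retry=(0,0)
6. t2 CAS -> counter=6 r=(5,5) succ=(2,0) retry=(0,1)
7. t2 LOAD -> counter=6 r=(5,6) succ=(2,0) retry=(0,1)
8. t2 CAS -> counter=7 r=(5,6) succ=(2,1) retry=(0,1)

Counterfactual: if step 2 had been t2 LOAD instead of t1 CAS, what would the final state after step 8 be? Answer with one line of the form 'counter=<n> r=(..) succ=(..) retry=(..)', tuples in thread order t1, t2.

(re-executing from step 2 with the substitution; state before step 2: counter=4 r=(4,0) succ=(0,0) retry=(0,0))
2. t2 LOAD -> counter=4 r=(4,4) succ=(0,0) retry=(0,0)
3. t2 LOAD -> counter=4 r=(4,4) succ=(0,0) retry=(0,0)
4. t1 LOAD -> counter=4 r=(4,4) succ=(0,0) retry=(0,0)
5. t1 CAS -> counter=5 r=(4,4) succ=(1,0) retry=(0,0)
6. t2 CAS -> counter=5 r=(4,4) succ=(1,0) retry=(0,1)
7. t2 LOAD -> counter=5 r=(4,5) succ=(1,0) retry=(0,1)
8. t2 CAS -> counter=6 r=(4,5) succ=(1,1) retry=(0,1)

counter=6 r=(4,5) succ=(1,1) retry=(0,1)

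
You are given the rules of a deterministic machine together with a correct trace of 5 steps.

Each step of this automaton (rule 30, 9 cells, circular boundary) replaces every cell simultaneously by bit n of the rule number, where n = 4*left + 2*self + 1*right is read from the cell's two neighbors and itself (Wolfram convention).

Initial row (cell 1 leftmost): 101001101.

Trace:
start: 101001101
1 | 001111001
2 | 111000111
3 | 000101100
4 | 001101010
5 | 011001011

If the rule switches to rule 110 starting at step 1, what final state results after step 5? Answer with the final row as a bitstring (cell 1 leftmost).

100010001

(re-executing steps 1..5 under rule 110; state before step 1: 101001101)
1 | 111011111
2 | 001110000
3 | 011010000
4 | 111110000
5 | 100010001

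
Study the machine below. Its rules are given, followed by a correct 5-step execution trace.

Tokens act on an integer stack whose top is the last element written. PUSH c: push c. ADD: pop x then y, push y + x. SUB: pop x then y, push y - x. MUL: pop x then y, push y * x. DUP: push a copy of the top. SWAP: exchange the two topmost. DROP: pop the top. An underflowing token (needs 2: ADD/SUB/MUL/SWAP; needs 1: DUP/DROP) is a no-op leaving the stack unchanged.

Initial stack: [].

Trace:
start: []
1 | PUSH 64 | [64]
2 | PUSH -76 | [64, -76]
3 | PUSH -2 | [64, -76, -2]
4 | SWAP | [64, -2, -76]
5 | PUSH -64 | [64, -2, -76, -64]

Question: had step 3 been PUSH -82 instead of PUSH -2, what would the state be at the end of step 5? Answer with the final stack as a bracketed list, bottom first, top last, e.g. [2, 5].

[64, -82, -76, -64]

(re-executing from step 3 with the substitution; state before step 3: [64, -76])
3 | PUSH -82 | [64, -76, -82]
4 | SWAP | [64, -82, -76]
5 | PUSH -64 | [64, -82, -76, -64]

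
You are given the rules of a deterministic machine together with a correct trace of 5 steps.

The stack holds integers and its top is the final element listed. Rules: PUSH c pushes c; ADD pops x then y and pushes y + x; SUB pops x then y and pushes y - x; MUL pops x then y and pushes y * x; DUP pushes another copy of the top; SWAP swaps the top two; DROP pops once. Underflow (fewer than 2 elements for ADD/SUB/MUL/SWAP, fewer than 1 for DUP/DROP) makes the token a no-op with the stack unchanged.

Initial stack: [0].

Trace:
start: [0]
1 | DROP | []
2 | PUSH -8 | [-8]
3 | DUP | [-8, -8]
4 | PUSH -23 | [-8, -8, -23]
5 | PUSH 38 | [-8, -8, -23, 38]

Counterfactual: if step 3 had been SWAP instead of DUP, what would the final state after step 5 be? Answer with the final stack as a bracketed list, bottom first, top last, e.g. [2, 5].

[-8, -23, 38]

(re-executing from step 3 with the substitution; state before step 3: [-8])
3 | SWAP | [-8]
4 | PUSH -23 | [-8, -23]
5 | PUSH 38 | [-8, -23, 38]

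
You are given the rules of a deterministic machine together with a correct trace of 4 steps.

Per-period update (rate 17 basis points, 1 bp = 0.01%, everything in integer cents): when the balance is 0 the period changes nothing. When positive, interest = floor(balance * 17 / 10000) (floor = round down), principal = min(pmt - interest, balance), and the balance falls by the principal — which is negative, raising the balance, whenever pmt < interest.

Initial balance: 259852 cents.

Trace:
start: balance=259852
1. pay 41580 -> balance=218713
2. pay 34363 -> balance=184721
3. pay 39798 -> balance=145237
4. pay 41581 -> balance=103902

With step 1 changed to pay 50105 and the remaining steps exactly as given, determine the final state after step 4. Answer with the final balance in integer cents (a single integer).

95334

(re-executing from step 1 with the substitution; state before step 1: balance=259852)
1. pay 50105 -> balance=210188
2. pay 34363 -> balance=176182
3. pay 39798 -> balance=136683
4. pay 41581 -> balance=95334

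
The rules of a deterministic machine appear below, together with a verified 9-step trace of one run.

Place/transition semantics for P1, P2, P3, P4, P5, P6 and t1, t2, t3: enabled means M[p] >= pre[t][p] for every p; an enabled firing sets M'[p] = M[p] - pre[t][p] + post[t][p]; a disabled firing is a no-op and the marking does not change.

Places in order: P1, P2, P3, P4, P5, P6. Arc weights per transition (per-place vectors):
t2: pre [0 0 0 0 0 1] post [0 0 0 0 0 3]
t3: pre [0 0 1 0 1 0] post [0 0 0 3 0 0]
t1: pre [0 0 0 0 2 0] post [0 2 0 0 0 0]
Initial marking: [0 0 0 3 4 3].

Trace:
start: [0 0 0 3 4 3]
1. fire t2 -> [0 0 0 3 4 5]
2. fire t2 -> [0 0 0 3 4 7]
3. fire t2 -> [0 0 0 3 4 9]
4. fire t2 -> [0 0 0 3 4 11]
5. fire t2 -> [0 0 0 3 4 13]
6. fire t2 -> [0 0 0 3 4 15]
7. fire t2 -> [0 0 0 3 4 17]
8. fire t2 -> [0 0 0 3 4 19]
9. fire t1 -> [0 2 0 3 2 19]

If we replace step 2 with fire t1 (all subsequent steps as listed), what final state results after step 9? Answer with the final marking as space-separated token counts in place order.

(re-executing from step 2 with the substitution; state before step 2: [0 0 0 3 4 5])
2. fire t1 -> [0 2 0 3 2 5]
3. fire t2 -> [0 2 0 3 2 7]
4. fire t2 -> [0 2 0 3 2 9]
5. fire t2 -> [0 2 0 3 2 11]
6. fire t2 -> [0 2 0 3 2 13]
7. fire t2 -> [0 2 0 3 2 15]
8. fire t2 -> [0 2 0 3 2 17]
9. fire t1 -> [0 4 0 3 0 17]

0 4 0 3 0 17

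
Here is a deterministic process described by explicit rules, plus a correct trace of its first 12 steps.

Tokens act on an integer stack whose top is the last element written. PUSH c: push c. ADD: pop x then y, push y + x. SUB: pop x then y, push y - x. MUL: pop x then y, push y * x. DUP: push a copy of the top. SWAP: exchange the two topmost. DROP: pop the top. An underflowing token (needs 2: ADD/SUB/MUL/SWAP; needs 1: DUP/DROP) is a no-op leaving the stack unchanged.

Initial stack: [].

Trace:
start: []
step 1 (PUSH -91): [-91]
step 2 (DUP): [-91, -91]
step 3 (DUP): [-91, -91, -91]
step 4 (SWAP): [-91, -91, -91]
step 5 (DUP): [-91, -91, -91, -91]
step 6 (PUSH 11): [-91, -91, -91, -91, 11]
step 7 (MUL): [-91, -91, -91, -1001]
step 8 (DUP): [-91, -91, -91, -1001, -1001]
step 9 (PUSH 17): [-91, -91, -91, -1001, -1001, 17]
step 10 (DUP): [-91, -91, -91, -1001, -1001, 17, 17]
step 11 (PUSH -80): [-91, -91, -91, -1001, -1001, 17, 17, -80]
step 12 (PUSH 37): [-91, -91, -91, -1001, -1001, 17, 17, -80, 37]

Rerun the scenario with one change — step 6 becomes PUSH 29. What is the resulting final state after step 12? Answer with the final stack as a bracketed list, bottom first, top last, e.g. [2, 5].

[-91, -91, -91, -2639, -2639, 17, 17, -80, 37]

(re-executing from step 6 with the substitution; state before step 6: [-91, -91, -91, -91])
step 6 (PUSH 29): [-91, -91, -91, -91, 29]
step 7 (MUL): [-91, -91, -91, -2639]
step 8 (DUP): [-91, -91, -91, -2639, -2639]
step 9 (PUSH 17): [-91, -91, -91, -2639, -2639, 17]
step 10 (DUP): [-91, -91, -91, -2639, -2639, 17, 17]
step 11 (PUSH -80): [-91, -91, -91, -2639, -2639, 17, 17, -80]
step 12 (PUSH 37): [-91, -91, -91, -2639, -2639, 17, 17, -80, 37]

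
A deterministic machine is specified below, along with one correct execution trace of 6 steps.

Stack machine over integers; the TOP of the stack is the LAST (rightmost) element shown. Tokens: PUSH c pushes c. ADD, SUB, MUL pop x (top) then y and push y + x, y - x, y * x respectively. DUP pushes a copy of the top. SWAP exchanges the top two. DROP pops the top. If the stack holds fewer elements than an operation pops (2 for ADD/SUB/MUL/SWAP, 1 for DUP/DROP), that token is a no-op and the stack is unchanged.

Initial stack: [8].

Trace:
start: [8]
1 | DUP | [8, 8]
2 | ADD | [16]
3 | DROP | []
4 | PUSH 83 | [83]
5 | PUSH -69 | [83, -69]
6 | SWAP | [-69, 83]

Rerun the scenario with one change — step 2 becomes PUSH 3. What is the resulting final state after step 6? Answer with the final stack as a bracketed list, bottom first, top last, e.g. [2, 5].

[8, 8, -69, 83]

(re-executing from step 2 with the substitution; state before step 2: [8, 8])
2 | PUSH 3 | [8, 8, 3]
3 | DROP | [8, 8]
4 | PUSH 83 | [8, 8, 83]
5 | PUSH -69 | [8, 8, 83, -69]
6 | SWAP | [8, 8, -69, 83]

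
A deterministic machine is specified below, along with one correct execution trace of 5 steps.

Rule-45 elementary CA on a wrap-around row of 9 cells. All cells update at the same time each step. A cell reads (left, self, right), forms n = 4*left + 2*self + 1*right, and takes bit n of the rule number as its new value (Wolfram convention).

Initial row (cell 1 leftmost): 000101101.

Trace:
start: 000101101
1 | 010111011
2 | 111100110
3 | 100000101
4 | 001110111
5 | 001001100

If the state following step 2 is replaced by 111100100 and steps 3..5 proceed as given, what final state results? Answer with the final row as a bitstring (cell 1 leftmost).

state after step 2 := 111100100
3 | 100000100
4 | 101110100
5 | 111001100

111001100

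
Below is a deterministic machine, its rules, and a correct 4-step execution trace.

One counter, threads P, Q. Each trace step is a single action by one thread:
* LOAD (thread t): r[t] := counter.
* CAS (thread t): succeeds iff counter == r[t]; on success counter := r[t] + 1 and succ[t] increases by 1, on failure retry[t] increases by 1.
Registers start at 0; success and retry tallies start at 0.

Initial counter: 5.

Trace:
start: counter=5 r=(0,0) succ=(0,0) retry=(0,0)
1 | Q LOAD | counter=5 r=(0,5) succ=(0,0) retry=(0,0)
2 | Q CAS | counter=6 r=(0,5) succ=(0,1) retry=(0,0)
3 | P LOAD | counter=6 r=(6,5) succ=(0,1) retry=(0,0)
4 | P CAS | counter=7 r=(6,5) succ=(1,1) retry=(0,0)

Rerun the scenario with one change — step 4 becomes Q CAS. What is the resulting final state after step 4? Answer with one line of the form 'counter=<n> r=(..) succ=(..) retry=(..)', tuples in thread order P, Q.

(re-executing from step 4 with the substitution; state before step 4: counter=6 r=(6,5) succ=(0,1) retry=(0,0))
4 | Q CAS | counter=6 r=(6,5) succ=(0,1) retry=(0,1)

counter=6 r=(6,5) succ=(0,1) retry=(0,1)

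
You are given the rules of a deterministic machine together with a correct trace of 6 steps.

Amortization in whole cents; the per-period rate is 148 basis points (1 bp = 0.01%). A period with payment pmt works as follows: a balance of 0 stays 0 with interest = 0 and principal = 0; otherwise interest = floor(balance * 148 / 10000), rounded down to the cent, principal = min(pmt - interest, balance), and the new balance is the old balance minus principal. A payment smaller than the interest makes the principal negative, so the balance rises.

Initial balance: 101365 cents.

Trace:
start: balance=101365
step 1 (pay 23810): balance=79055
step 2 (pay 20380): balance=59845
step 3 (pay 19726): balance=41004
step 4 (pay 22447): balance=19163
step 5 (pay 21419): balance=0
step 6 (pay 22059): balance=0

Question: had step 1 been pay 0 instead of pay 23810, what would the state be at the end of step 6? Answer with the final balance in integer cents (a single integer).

1563

(re-executing from step 1 with the substitution; state before step 1: balance=101365)
step 1 (pay 0): balance=102865
step 2 (pay 20380): balance=84007
step 3 (pay 19726): balance=65524
step 4 (pay 22447): balance=44046
step 5 (pay 21419): balance=23278
step 6 (pay 22059): balance=1563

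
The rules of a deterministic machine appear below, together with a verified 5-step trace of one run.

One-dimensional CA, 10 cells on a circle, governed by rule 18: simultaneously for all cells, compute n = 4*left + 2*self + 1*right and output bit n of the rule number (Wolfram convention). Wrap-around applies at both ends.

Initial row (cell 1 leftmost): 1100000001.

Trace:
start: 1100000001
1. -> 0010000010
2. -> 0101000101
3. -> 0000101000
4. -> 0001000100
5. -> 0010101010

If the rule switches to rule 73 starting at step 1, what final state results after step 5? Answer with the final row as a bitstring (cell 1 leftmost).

0000010000

(re-executing steps 1..5 under rule 73; state before step 1: 1100000001)
1. -> 0101111101
2. -> 0001000100
3. -> 1100010001
4. -> 0101000101
5. -> 0000010000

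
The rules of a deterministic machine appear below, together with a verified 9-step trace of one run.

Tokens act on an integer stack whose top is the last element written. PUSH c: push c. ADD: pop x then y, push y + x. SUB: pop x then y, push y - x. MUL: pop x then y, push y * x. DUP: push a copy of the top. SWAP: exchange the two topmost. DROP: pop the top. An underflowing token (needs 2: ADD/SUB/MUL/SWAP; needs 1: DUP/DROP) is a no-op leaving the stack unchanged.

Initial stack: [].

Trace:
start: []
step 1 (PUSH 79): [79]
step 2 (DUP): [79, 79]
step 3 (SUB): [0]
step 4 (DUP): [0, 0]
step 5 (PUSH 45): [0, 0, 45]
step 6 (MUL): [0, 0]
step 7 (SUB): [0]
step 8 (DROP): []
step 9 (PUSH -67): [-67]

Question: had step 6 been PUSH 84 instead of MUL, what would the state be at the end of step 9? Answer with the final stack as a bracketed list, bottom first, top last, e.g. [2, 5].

[0, 0, -67]

(re-executing from step 6 with the substitution; state before step 6: [0, 0, 45])
step 6 (PUSH 84): [0, 0, 45, 84]
step 7 (SUB): [0, 0, -39]
step 8 (DROP): [0, 0]
step 9 (PUSH -67): [0, 0, -67]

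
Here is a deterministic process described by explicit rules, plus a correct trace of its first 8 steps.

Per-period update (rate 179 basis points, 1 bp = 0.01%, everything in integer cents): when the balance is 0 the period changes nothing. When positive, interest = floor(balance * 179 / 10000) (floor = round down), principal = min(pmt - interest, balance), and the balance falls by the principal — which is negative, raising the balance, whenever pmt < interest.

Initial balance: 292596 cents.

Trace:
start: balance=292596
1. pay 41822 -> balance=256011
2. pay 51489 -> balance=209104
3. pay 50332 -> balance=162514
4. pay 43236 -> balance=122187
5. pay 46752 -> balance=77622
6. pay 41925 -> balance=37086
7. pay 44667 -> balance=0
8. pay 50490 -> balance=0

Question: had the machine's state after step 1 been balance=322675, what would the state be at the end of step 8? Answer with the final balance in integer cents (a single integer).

state after step 1 := balance=322675
2. pay 51489 -> balance=276961
3. pay 50332 -> balance=231586
4. pay 43236 -> balance=192495
5. pay 46752 -> balance=149188
6. pay 41925 -> balance=109933
7. pay 44667 -> balance=67233
8. pay 50490 -> balance=17946

17946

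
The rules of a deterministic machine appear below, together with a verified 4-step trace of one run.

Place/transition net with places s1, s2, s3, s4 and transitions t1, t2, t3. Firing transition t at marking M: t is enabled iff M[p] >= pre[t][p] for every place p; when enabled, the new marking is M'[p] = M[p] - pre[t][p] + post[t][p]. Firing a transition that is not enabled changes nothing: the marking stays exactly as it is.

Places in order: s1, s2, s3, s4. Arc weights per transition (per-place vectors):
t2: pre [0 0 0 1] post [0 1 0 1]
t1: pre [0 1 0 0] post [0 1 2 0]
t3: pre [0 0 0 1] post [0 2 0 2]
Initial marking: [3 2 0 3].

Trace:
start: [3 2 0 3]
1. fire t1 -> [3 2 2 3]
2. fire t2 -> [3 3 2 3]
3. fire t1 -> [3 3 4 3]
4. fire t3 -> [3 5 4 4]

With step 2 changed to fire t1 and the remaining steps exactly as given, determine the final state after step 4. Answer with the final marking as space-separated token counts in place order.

(re-executing from step 2 with the substitution; state before step 2: [3 2 2 3])
2. fire t1 -> [3 2 4 3]
3. fire t1 -> [3 2 6 3]
4. fire t3 -> [3 4 6 4]

3 4 6 4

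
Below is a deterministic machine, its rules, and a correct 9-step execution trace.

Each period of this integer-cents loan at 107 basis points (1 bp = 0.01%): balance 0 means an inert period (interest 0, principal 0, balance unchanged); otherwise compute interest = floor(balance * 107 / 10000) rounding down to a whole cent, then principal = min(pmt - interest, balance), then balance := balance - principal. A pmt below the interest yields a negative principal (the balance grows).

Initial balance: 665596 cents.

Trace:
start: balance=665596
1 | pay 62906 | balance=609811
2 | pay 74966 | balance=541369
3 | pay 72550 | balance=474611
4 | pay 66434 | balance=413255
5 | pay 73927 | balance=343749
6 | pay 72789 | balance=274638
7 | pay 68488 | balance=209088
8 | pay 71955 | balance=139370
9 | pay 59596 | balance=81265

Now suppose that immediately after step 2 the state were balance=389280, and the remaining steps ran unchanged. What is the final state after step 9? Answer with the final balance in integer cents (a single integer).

0

state after step 2 := balance=389280
3 | pay 72550 | balance=320895
4 | pay 66434 | balance=257894
5 | pay 73927 | balance=186726
6 | pay 72789 | balance=115934
7 | pay 68488 | balance=48686
8 | pay 71955 | balance=0
9 | pay 59596 | balance=0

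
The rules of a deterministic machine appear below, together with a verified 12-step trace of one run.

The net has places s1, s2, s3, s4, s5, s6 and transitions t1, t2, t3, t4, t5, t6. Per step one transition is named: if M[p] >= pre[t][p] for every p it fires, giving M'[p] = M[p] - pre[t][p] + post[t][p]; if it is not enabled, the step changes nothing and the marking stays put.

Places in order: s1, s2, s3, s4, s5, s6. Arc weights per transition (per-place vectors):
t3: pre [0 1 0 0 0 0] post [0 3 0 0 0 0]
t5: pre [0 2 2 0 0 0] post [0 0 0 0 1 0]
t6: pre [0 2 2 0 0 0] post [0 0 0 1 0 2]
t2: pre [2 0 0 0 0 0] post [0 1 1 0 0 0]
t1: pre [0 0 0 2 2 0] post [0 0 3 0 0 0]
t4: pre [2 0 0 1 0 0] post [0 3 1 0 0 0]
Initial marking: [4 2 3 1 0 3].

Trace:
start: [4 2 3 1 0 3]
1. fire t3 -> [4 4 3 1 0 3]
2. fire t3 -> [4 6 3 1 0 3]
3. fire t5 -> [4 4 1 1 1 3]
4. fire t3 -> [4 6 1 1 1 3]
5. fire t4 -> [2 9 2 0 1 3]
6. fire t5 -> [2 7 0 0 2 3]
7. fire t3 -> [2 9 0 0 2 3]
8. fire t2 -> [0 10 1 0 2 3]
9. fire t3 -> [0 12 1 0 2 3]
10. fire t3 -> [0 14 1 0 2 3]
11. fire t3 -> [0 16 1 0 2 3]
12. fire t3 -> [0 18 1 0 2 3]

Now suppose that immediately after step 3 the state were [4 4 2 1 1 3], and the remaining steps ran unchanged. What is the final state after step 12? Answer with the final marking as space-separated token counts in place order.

state after step 3 := [4 4 2 1 1 3]
4. fire t3 -> [4 6 2 1 1 3]
5. fire t4 -> [2 9 3 0 1 3]
6. fire t5 -> [2 7 1 0 2 3]
7. fire t3 -> [2 9 1 0 2 3]
8. fire t2 -> [0 10 2 0 2 3]
9. fire t3 -> [0 12 2 0 2 3]
10. fire t3 -> [0 14 2 0 2 3]
11. fire t3 -> [0 16 2 0 2 3]
12. fire t3 -> [0 18 2 0 2 3]

0 18 2 0 2 3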